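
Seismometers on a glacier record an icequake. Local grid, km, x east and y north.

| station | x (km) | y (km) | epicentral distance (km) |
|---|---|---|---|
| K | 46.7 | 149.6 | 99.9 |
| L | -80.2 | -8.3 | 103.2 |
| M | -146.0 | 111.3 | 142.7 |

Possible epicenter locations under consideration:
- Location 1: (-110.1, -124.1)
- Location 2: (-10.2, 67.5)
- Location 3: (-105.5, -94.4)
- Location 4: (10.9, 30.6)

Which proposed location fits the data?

Location 2

For each candidate, compare |candidate − station| to the reported distance:
Location 1: residuals K 215.5, L 16.4, M 95.4 → max 215.5 km
Location 2: residuals K 0.0, L 0.0, M 0.0 → max 0.0 km
Location 3: residuals K 187.7, L 13.5, M 66.9 → max 187.7 km
Location 4: residuals K 24.4, L 4.1, M 33.7 → max 33.7 km
Only Location 2 has all residuals ≈ 0.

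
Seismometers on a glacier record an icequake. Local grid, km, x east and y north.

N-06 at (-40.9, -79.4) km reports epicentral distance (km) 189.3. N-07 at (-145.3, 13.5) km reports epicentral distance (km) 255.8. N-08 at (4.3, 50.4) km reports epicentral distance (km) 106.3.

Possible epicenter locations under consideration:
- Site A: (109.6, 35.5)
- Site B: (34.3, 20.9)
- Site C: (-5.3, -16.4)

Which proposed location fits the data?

For each candidate, compare |candidate − station| to the reported distance:
Site A: residuals N-06 0.0, N-07 0.0, N-08 0.0 → max 0.0 km
Site B: residuals N-06 63.9, N-07 76.0, N-08 64.2 → max 76.0 km
Site C: residuals N-06 116.9, N-07 112.6, N-08 38.8 → max 116.9 km
Only Site A has all residuals ≈ 0.

Site A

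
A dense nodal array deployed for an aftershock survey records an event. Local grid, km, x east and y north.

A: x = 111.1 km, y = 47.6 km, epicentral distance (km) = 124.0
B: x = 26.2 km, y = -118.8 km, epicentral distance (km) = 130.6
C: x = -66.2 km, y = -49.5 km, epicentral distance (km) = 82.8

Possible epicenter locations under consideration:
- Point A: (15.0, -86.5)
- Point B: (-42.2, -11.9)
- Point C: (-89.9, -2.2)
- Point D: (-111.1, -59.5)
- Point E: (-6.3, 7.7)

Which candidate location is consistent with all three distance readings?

For each candidate, compare |candidate − station| to the reported distance:
Point A: residuals A 41.0, B 96.4, C 6.4 → max 96.4 km
Point B: residuals A 40.4, B 3.7, C 38.2 → max 40.4 km
Point C: residuals A 83.1, B 33.9, C 29.9 → max 83.1 km
Point D: residuals A 122.7, B 19.0, C 36.8 → max 122.7 km
Point E: residuals A 0.0, B 0.0, C 0.0 → max 0.0 km
Only Point E has all residuals ≈ 0.

Point E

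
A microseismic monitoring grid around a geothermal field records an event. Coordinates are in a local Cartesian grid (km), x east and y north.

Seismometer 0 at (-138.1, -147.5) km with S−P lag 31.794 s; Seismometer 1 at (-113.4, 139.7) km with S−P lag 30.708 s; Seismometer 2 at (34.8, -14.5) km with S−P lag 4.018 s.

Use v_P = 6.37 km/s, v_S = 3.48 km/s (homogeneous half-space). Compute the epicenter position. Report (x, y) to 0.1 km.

(65.6, -13.4)

Distance from S−P lag: d = Δt · v_P v_S / (v_P − v_S) = Δt · (6.37·3.48)/(6.37−3.48) ≈ 7.6704·Δt.
So d_Seismometer 0 = 243.87, d_Seismometer 1 = 235.54, d_Seismometer 2 = 30.82 km.
Circle about each station: (x + 138.1)² + (y + 147.5)² = 243.87²; (x + 113.4)² + (y − 139.7)² = 235.54²; (x − 34.8)² + (y + 14.5)² = 30.82².
Subtracting the Seismometer 0 equation from the Seismometer 1 and Seismometer 2 equations removes the quadratic terms:
49.4 x + 574.4 y = -4458.72
345.8 x + 266.0 y = 19116.13
Solving the 2×2 system: x ≈ 65.6, y ≈ -13.4 km.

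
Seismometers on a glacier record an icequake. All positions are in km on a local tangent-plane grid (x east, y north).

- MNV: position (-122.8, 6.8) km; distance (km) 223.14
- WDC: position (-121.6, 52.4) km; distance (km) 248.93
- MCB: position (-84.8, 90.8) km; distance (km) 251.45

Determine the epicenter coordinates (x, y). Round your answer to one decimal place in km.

68.0 km east, -108.9 km north

Circle about each station: (x + 122.8)² + (y − 6.8)² = 223.14²; (x + 121.6)² + (y − 52.4)² = 248.93²; (x + 84.8)² + (y − 90.8)² = 251.45².
Subtracting the MNV equation from the WDC and MCB equations removes the quadratic terms:
2.4 x + 91.2 y = -9768.45
76.0 x + 168.0 y = -13126.04
Solving the 2×2 system: x ≈ 68.0, y ≈ -108.9 km.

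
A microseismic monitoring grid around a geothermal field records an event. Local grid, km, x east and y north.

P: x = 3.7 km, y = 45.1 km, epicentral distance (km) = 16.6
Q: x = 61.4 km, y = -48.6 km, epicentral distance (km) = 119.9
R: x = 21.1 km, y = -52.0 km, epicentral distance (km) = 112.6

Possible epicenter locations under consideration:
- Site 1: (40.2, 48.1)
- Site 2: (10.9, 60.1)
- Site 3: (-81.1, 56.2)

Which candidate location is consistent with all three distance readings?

For each candidate, compare |candidate − station| to the reported distance:
Site 1: residuals P 20.0, Q 20.9, R 10.7 → max 20.9 km
Site 2: residuals P 0.0, Q 0.0, R 0.0 → max 0.0 km
Site 3: residuals P 68.9, Q 57.0, R 36.2 → max 68.9 km
Only Site 2 has all residuals ≈ 0.

Site 2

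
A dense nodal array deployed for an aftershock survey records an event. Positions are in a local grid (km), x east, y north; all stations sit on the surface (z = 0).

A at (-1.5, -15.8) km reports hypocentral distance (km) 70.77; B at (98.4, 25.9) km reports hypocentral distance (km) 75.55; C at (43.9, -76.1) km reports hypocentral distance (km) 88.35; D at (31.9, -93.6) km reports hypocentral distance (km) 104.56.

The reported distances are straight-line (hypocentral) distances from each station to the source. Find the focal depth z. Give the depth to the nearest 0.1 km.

Each station gives a sphere (x−x_i)² + (y−y_i)² + z² = d_i² (stations at z=0).
Subtracting the A sphere from B and C: z² cancels, leaving linear equations in x and y:
199.8 x + 83.4 y = 9402.07
90.8 x − 120.6 y = 4669.20
Solving: x ≈ 48.101, y ≈ -2.501 km (keep extra digits for the depth step; rounded: 48.1, -2.5).
Then from the A sphere: z² = 70.77² − (x + 1.5)² − (y + 15.8)² with x = 48.101, y = -2.501, so z ≈ 48.696 ≈ 48.7 km.

depth ≈ 48.7 km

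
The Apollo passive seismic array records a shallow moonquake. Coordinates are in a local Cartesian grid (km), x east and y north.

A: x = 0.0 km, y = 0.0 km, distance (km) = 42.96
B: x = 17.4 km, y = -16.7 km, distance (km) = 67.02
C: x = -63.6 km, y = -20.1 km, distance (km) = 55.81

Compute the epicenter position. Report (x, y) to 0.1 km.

Circle about each station: x² + y² = 42.96²; (x − 17.4)² + (y + 16.7)² = 67.02²; (x + 63.6)² + (y + 20.1)² = 55.81².
Subtracting the A equation from the B and C equations removes the quadratic terms:
34.8 x − 33.4 y = -2064.47
-127.2 x − 40.2 y = 3179.78
Solving the 2×2 system: x ≈ -33.5, y ≈ 26.9 km.

-33.5 km east, 26.9 km north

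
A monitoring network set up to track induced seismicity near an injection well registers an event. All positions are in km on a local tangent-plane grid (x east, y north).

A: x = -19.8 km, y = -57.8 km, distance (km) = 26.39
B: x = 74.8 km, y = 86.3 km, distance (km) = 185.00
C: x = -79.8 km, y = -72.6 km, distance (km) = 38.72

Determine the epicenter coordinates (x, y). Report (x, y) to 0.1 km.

Circle about each station: (x + 19.8)² + (y + 57.8)² = 26.39²; (x − 74.8)² + (y − 86.3)² = 185.00²; (x + 79.8)² + (y + 72.6)² = 38.72².
Subtracting the A equation from the B and C equations removes the quadratic terms:
189.2 x + 288.2 y = -24218.72
-120.0 x − 29.6 y = 7103.11
Solving the 2×2 system: x ≈ -45.9, y ≈ -53.9 km.
Check against A (with the unrounded x, y): √((x + 19.8)²+(y + 57.8)²) = 26.39 ≈ 26.39 km. ✓

(-45.9, -53.9)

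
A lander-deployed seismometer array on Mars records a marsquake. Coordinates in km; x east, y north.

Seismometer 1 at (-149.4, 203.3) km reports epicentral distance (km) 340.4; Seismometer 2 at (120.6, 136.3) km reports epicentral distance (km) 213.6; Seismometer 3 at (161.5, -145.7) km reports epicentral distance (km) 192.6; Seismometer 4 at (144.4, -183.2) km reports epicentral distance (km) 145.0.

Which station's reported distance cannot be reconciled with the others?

Solve using three stations at a time. Using Seismometer 1, Seismometer 2, Seismometer 4 (subtract circle equations pairwise → linear system) gives (x, y) ≈ (56.8, -67.6).
Distances from that point to each station vs reported:
  Seismometer 1: calculated 340.4 vs reported 340.4 → residual 0.0 km
  Seismometer 2: calculated 213.6 vs reported 213.6 → residual 0.0 km
  Seismometer 3: calculated 130.6 vs reported 192.6 → residual 62.0 km
  Seismometer 4: calculated 145.1 vs reported 145.0 → residual 0.1 km
Seismometer 1, Seismometer 2, Seismometer 4 are mutually consistent (residuals ≈ 0); Seismometer 3 is off by 62.0 km.

Seismometer 3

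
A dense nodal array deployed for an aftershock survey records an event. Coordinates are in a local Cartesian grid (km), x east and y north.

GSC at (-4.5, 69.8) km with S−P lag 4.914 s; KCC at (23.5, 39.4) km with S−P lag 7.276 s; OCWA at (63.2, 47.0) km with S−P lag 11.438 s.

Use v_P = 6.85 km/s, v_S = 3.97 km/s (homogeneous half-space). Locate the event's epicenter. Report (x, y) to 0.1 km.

Distance from S−P lag: d = Δt · v_P v_S / (v_P − v_S) = Δt · (6.85·3.97)/(6.85−3.97) ≈ 9.4425·Δt.
So d_GSC = 46.40, d_KCC = 68.70, d_OCWA = 108.00 km.
Circle about each station: (x + 4.5)² + (y − 69.8)² = 46.40²; (x − 23.5)² + (y − 39.4)² = 68.70²; (x − 63.2)² + (y − 47.0)² = 108.00².
Subtracting the GSC equation from the KCC and OCWA equations removes the quadratic terms:
56.0 x − 60.8 y = -5354.41
135.4 x − 45.6 y = -8200.09
Solving the 2×2 system: x ≈ -44.8, y ≈ 46.8 km.
Check against GSC (with the unrounded x, y): √((x + 4.5)²+(y − 69.8)²) = 46.40 ≈ 46.40 km. ✓

-44.8 km east, 46.8 km north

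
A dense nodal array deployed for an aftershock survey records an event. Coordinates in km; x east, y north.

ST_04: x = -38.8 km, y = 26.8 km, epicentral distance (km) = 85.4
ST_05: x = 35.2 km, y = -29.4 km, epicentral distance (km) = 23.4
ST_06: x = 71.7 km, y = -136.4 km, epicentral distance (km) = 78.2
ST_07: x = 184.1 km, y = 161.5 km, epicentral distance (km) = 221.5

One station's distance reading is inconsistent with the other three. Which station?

ST_06

Solve using three stations at a time. Using ST_04, ST_05, ST_07 (subtract circle equations pairwise → linear system) gives (x, y) ≈ (39.8, -6.5).
Distances from that point to each station vs reported:
  ST_04: calculated 85.4 vs reported 85.4 → residual 0.0 km
  ST_05: calculated 23.3 vs reported 23.4 → residual 0.1 km
  ST_06: calculated 133.7 vs reported 78.2 → residual 55.5 km
  ST_07: calculated 221.5 vs reported 221.5 → residual 0.0 km
ST_04, ST_05, ST_07 are mutually consistent (residuals ≈ 0); ST_06 is off by 55.5 km.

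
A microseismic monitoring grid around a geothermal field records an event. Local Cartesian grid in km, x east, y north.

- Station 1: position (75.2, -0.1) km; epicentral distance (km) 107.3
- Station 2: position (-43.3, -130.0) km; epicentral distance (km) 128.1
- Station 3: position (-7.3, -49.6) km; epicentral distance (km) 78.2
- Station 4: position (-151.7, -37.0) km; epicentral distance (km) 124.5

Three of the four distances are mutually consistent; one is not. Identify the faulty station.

Solve using three stations at a time. Using Station 1, Station 2, Station 4 (subtract circle equations pairwise → linear system) gives (x, y) ≈ (-32.1, -2.4).
Distances from that point to each station vs reported:
  Station 1: calculated 107.3 vs reported 107.3 → residual 0.0 km
  Station 2: calculated 128.1 vs reported 128.1 → residual 0.0 km
  Station 3: calculated 53.3 vs reported 78.2 → residual 24.9 km
  Station 4: calculated 124.5 vs reported 124.5 → residual 0.0 km
Station 1, Station 2, Station 4 are mutually consistent (residuals ≈ 0); Station 3 is off by 24.9 km.

Station 3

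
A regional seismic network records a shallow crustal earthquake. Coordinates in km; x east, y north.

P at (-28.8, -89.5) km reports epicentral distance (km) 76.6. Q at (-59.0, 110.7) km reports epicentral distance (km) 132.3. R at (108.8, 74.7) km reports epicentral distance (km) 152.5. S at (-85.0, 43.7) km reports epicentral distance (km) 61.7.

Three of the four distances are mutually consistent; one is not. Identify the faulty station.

S

Solve using three stations at a time. Using P, Q, R (subtract circle equations pairwise → linear system) gives (x, y) ≈ (-15.2, -14.1).
Distances from that point to each station vs reported:
  P: calculated 76.6 vs reported 76.6 → residual 0.0 km
  Q: calculated 132.3 vs reported 132.3 → residual 0.0 km
  R: calculated 152.5 vs reported 152.5 → residual 0.0 km
  S: calculated 90.7 vs reported 61.7 → residual 29.0 km
P, Q, R are mutually consistent (residuals ≈ 0); S is off by 29.0 km.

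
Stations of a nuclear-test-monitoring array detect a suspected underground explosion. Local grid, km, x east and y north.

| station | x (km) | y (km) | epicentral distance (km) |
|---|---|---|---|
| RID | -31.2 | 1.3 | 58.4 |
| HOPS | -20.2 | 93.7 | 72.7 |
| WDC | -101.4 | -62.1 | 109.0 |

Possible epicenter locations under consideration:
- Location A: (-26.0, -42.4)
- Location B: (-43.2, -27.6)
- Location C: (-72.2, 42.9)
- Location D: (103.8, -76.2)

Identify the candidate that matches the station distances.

For each candidate, compare |candidate − station| to the reported distance:
Location A: residuals RID 14.4, HOPS 63.5, WDC 31.1 → max 63.5 km
Location B: residuals RID 27.1, HOPS 50.8, WDC 41.3 → max 50.8 km
Location C: residuals RID 0.0, HOPS 0.0, WDC 0.0 → max 0.0 km
Location D: residuals RID 97.3, HOPS 137.6, WDC 96.7 → max 137.6 km
Only Location C has all residuals ≈ 0.

Location C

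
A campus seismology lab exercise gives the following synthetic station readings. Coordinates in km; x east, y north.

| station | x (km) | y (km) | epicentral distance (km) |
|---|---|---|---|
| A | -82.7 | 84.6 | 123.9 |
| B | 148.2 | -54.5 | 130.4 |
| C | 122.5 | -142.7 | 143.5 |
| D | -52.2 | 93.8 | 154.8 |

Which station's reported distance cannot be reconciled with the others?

Solve using three stations at a time. Using B, C, D (subtract circle equations pairwise → linear system) gives (x, y) ≈ (18.2, -44.1).
Distances from that point to each station vs reported:
  A: calculated 163.5 vs reported 123.9 → residual 39.6 km
  B: calculated 130.4 vs reported 130.4 → residual 0.0 km
  C: calculated 143.5 vs reported 143.5 → residual 0.0 km
  D: calculated 154.8 vs reported 154.8 → residual 0.0 km
B, C, D are mutually consistent (residuals ≈ 0); A is off by 39.6 km.

A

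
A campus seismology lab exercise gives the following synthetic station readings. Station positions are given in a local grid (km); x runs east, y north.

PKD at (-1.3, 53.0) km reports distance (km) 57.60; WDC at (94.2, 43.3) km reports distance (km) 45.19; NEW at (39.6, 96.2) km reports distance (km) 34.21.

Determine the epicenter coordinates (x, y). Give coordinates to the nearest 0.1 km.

Circle about each station: (x + 1.3)² + (y − 53.0)² = 57.60²; (x − 94.2)² + (y − 43.3)² = 45.19²; (x − 39.6)² + (y − 96.2)² = 34.21².
Subtracting the PKD equation from the WDC and NEW equations removes the quadratic terms:
191.0 x − 19.4 y = 9213.46
81.8 x + 86.4 y = 10159.35
Solving the 2×2 system: x ≈ 54.9, y ≈ 65.6 km.
Check against PKD (with the unrounded x, y): √((x + 1.3)²+(y − 53.0)²) = 57.60 ≈ 57.60 km. ✓

54.9 km east, 65.6 km north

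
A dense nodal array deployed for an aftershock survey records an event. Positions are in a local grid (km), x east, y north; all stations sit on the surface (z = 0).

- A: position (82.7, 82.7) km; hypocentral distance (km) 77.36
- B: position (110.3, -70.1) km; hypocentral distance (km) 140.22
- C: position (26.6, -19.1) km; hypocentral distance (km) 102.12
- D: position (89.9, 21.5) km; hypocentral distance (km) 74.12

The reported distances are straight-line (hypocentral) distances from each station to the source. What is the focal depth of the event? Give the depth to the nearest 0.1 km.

Each station gives a sphere (x−x_i)² + (y−y_i)² + z² = d_i² (stations at z=0).
Subtracting the A sphere from B and C: z² cancels, leaving linear equations in x and y:
55.2 x − 305.6 y = -10275.56
-112.2 x − 203.6 y = -17050.13
Solving: x ≈ 68.496, y ≈ 45.997 km (keep extra digits for the depth step; rounded: 68.5, 46.0).
Then from the A sphere: z² = 77.36² − (x − 82.7)² − (y − 82.7)² with x = 68.496, y = 45.997, so z ≈ 66.601 ≈ 66.6 km.

z ≈ 66.6 km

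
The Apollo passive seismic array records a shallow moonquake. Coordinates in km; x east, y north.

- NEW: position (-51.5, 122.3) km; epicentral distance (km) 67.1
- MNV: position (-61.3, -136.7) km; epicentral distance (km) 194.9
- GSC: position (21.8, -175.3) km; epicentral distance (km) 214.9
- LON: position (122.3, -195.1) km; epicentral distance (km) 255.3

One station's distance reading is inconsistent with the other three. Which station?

NEW

Solve using three stations at a time. Using MNV, GSC, LON (subtract circle equations pairwise → linear system) gives (x, y) ≈ (21.9, 39.7).
Distances from that point to each station vs reported:
  NEW: calculated 110.4 vs reported 67.1 → residual 43.3 km
  MNV: calculated 195.1 vs reported 194.9 → residual 0.2 km
  GSC: calculated 215.0 vs reported 214.9 → residual 0.1 km
  LON: calculated 255.4 vs reported 255.3 → residual 0.1 km
MNV, GSC, LON are mutually consistent (residuals ≈ 0); NEW is off by 43.3 km.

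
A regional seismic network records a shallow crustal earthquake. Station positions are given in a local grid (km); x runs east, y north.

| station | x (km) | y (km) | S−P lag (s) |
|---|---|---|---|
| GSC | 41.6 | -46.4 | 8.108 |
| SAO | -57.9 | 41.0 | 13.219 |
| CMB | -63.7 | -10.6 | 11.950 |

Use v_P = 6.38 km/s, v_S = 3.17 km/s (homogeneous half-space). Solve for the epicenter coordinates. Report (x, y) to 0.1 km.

Distance from S−P lag: d = Δt · v_P v_S / (v_P − v_S) = Δt · (6.38·3.17)/(6.38−3.17) ≈ 6.3005·Δt.
So d_GSC = 51.08, d_SAO = 83.29, d_CMB = 75.29 km.
Circle about each station: (x − 41.6)² + (y + 46.4)² = 51.08²; (x + 57.9)² + (y − 41.0)² = 83.29²; (x + 63.7)² + (y + 10.6)² = 75.29².
Subtracting pairs of circle equations eliminates x²+y² and gives linear equations (the radical axes):
-199.0 x + 174.8 y = -3178.17
-210.6 x + 71.6 y = -2772.89
Solving the 2×2 system: x ≈ 11.4, y ≈ -5.2 km.

(11.4, -5.2)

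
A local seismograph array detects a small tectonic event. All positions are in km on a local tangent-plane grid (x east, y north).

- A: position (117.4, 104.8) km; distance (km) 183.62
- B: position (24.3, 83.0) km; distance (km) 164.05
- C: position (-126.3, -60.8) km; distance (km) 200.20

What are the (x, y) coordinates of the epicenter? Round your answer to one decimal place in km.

x ≈ 73.5 km, y ≈ -73.5 km

Circle about each station: (x − 117.4)² + (y − 104.8)² = 183.62²; (x − 24.3)² + (y − 83.0)² = 164.05²; (x + 126.3)² + (y + 60.8)² = 200.20².
Subtracting pairs of circle equations eliminates x²+y² and gives linear equations (the radical axes):
-186.2 x − 43.6 y = -10482.41
-487.4 x − 331.2 y = -11481.21
Solving the 2×2 system: x ≈ 73.5, y ≈ -73.5 km.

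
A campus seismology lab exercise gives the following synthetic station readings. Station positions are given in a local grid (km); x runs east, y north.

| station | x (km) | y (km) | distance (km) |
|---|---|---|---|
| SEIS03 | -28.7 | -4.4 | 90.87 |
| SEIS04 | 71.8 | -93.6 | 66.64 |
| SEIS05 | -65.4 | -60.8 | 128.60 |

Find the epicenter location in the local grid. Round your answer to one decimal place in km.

x ≈ 59.0 km, y ≈ -28.2 km

Circle about each station: (x + 28.7)² + (y + 4.4)² = 90.87²; (x − 71.8)² + (y + 93.6)² = 66.64²; (x + 65.4)² + (y + 60.8)² = 128.60².
Subtracting the SEIS03 equation from the SEIS04 and SEIS05 equations removes the quadratic terms:
201.0 x − 178.4 y = 16889.62
-73.4 x − 112.8 y = -1149.85
Solving the 2×2 system: x ≈ 59.0, y ≈ -28.2 km.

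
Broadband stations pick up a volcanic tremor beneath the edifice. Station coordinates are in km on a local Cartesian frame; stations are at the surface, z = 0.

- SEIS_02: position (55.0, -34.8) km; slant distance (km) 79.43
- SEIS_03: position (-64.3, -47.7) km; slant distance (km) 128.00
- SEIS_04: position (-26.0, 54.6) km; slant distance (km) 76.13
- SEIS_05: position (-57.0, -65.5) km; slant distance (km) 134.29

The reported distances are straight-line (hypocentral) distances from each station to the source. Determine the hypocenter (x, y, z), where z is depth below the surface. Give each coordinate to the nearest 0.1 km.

(30.2, 27.0, 43.3)

Each station gives a sphere (x−x_i)² + (y−y_i)² + z² = d_i² (stations at z=0).
Subtracting the SEIS_02 sphere from SEIS_03 and SEIS_04: z² cancels, leaving linear equations in x and y:
-238.6 x − 25.8 y = -7901.14
-162.0 x + 178.8 y = -65.53
Solving: x ≈ 30.196, y ≈ 26.992 km (keep extra digits for the depth step; rounded: 30.2, 27.0).
Then from the SEIS_02 sphere: z² = 79.43² − (x − 55.0)² − (y + 34.8)² with x = 30.196, y = 26.992, so z ≈ 43.309 ≈ 43.3 km.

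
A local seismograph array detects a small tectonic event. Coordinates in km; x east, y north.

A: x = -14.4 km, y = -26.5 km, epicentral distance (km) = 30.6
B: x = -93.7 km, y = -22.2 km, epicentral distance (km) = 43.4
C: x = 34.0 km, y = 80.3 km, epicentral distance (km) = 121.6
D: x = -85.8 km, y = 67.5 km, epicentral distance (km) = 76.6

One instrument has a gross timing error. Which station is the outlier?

A

Solve using three stations at a time. Using B, C, D (subtract circle equations pairwise → linear system) gives (x, y) ≈ (-54.9, -2.6).
Distances from that point to each station vs reported:
  A: calculated 47.1 vs reported 30.6 → residual 16.5 km
  B: calculated 43.4 vs reported 43.4 → residual 0.0 km
  C: calculated 121.6 vs reported 121.6 → residual 0.0 km
  D: calculated 76.6 vs reported 76.6 → residual 0.0 km
B, C, D are mutually consistent (residuals ≈ 0); A is off by 16.5 km.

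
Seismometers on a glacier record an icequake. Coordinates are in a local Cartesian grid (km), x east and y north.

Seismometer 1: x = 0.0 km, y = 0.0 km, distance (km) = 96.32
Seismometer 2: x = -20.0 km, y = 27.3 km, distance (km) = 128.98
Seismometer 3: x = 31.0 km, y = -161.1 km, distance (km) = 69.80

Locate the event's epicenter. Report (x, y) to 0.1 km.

Circle about each station: x² + y² = 96.32²; (x + 20.0)² + (y − 27.3)² = 128.98²; (x − 31.0)² + (y + 161.1)² = 69.80².
Subtracting pairs of circle equations eliminates x²+y² and gives linear equations (the radical axes):
-40.0 x + 54.6 y = -6213.01
62.0 x − 322.2 y = 31319.71
Solving the 2×2 system: x ≈ 30.7, y ≈ -91.3 km.
Check against Seismometer 1 (with the unrounded x, y): √(x²+y²) = 96.32 ≈ 96.32 km. ✓

(30.7, -91.3)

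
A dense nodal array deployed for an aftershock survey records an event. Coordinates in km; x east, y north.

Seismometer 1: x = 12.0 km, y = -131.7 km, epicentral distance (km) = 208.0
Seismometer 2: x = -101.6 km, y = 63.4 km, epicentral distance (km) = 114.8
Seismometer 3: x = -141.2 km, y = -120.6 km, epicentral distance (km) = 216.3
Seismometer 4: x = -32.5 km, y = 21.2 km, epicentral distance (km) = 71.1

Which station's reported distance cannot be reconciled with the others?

Solve using three stations at a time. Using Seismometer 1, Seismometer 2, Seismometer 4 (subtract circle equations pairwise → linear system) gives (x, y) ≈ (12.5, 76.3).
Distances from that point to each station vs reported:
  Seismometer 1: calculated 208.0 vs reported 208.0 → residual 0.0 km
  Seismometer 2: calculated 114.8 vs reported 114.8 → residual 0.0 km
  Seismometer 3: calculated 249.8 vs reported 216.3 → residual 33.5 km
  Seismometer 4: calculated 71.2 vs reported 71.1 → residual 0.1 km
Seismometer 1, Seismometer 2, Seismometer 4 are mutually consistent (residuals ≈ 0); Seismometer 3 is off by 33.5 km.

Seismometer 3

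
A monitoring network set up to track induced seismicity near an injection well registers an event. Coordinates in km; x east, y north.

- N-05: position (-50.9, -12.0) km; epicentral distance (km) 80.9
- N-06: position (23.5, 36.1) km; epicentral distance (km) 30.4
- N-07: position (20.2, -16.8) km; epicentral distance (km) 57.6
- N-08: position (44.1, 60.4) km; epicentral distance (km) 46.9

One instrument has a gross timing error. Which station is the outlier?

Solve using three stations at a time. Using N-05, N-06, N-08 (subtract circle equations pairwise → linear system) gives (x, y) ≈ (-2.0, 52.3).
Distances from that point to each station vs reported:
  N-05: calculated 80.8 vs reported 80.9 → residual 0.1 km
  N-06: calculated 30.2 vs reported 30.4 → residual 0.2 km
  N-07: calculated 72.6 vs reported 57.6 → residual 15.0 km
  N-08: calculated 46.8 vs reported 46.9 → residual 0.1 km
N-05, N-06, N-08 are mutually consistent (residuals ≈ 0); N-07 is off by 15.0 km.

N-07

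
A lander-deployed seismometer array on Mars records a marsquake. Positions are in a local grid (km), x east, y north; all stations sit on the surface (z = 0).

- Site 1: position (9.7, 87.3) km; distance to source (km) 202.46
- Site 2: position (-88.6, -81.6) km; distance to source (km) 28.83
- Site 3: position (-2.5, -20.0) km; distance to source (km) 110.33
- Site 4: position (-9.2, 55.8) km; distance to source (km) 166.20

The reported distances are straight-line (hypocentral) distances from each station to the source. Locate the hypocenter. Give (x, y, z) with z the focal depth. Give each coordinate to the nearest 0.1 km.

Each station gives a sphere (x−x_i)² + (y−y_i)² + z² = d_i² (stations at z=0).
Subtracting the Site 1 sphere from Site 2 and Site 3: z² cancels, leaving linear equations in x and y:
-196.6 x − 337.8 y = 46952.02
-24.4 x − 214.6 y = 21508.21
Solving: x ≈ -82.786, y ≈ -90.812 km (keep extra digits for the depth step; rounded: -82.8, -90.8).
Then from the Site 1 sphere: z² = 202.46² − (x − 9.7)² − (y − 87.3)² with x = -82.786, y = -90.812, so z ≈ 26.693 ≈ 26.7 km.

x ≈ -82.8 km, y ≈ -90.8 km, depth ≈ 26.7 km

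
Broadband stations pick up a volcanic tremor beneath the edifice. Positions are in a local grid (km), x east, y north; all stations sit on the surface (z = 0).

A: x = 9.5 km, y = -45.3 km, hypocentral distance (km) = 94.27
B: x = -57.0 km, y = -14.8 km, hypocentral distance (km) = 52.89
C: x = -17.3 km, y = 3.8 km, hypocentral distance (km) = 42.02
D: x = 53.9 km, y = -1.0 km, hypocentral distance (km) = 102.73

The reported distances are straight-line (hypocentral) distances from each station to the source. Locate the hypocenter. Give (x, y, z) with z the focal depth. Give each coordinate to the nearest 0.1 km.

Each station gives a sphere (x−x_i)² + (y−y_i)² + z² = d_i² (stations at z=0).
Subtracting the A sphere from B and C: z² cancels, leaving linear equations in x and y:
-133.0 x + 61.0 y = 7415.18
-53.6 x + 98.2 y = 5292.54
Solving: x ≈ -41.398, y ≈ 31.300 km (keep extra digits for the depth step; rounded: -41.4, 31.3).
Then from the A sphere: z² = 94.27² − (x − 9.5)² − (y + 45.3)² with x = -41.398, y = 31.300, so z ≈ 20.704 ≈ 20.7 km.

(-41.4, 31.3, 20.7)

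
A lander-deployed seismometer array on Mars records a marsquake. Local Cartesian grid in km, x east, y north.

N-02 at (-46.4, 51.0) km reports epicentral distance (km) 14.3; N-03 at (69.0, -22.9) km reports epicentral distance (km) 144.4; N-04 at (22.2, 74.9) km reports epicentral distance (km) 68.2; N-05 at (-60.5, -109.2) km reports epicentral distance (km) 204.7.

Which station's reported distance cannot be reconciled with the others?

Solve using three stations at a time. Using N-02, N-03, N-04 (subtract circle equations pairwise → linear system) gives (x, y) ≈ (-45.3, 65.3).
Distances from that point to each station vs reported:
  N-02: calculated 14.3 vs reported 14.3 → residual 0.0 km
  N-03: calculated 144.4 vs reported 144.4 → residual 0.0 km
  N-04: calculated 68.2 vs reported 68.2 → residual 0.0 km
  N-05: calculated 175.2 vs reported 204.7 → residual 29.5 km
N-02, N-03, N-04 are mutually consistent (residuals ≈ 0); N-05 is off by 29.5 km.

N-05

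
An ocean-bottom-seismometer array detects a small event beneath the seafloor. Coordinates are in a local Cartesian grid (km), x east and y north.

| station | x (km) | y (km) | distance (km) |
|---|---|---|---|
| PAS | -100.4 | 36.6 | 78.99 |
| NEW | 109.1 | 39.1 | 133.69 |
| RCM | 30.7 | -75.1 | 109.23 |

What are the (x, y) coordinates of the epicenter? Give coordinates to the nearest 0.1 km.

Circle about each station: (x + 100.4)² + (y − 36.6)² = 78.99²; (x − 109.1)² + (y − 39.1)² = 133.69²; (x − 30.7)² + (y + 75.1)² = 109.23².
Subtracting pairs of circle equations eliminates x²+y² and gives linear equations (the radical axes):
419.0 x + 5.0 y = -9621.70
262.2 x − 223.4 y = -10528.99
Solving the 2×2 system: x ≈ -23.2, y ≈ 19.9 km.

x ≈ -23.2 km, y ≈ 19.9 km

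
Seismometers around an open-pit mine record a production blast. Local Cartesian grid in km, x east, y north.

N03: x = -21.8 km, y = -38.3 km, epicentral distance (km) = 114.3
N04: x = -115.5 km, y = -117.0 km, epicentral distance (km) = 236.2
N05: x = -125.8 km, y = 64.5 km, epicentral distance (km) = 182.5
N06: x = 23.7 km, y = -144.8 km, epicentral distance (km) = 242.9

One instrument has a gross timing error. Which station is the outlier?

N06

Solve using three stations at a time. Using N03, N04, N05 (subtract circle equations pairwise → linear system) gives (x, y) ≈ (55.7, 45.7).
Distances from that point to each station vs reported:
  N03: calculated 114.3 vs reported 114.3 → residual 0.0 km
  N04: calculated 236.2 vs reported 236.2 → residual 0.0 km
  N05: calculated 182.5 vs reported 182.5 → residual 0.0 km
  N06: calculated 193.2 vs reported 242.9 → residual 49.7 km
N03, N04, N05 are mutually consistent (residuals ≈ 0); N06 is off by 49.7 km.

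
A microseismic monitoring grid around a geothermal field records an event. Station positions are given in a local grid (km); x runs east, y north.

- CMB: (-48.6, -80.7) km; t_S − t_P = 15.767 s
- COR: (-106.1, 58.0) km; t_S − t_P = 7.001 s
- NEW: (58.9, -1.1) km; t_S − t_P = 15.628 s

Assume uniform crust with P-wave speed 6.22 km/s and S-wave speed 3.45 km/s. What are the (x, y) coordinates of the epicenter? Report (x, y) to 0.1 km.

x ≈ -54.5 km, y ≈ 41.3 km

Distance from S−P lag: d = Δt · v_P v_S / (v_P − v_S) = Δt · (6.22·3.45)/(6.22−3.45) ≈ 7.7469·Δt.
So d_CMB = 122.15, d_COR = 54.24, d_NEW = 121.07 km.
Circle about each station: (x + 48.6)² + (y + 80.7)² = 122.15²; (x + 106.1)² + (y − 58.0)² = 54.24²; (x − 58.9)² + (y + 1.1)² = 121.07².
Subtracting the CMB equation from the COR and NEW equations removes the quadratic terms:
-115.0 x + 277.4 y = 17725.40
215.0 x + 159.2 y = -5141.35
Solving the 2×2 system: x ≈ -54.5, y ≈ 41.3 km.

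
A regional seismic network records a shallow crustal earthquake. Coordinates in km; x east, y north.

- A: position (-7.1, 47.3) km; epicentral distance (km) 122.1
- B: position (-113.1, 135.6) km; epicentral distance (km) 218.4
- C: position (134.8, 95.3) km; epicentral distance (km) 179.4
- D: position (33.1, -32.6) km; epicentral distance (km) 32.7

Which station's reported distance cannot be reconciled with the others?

B

Solve using three stations at a time. Using A, C, D (subtract circle equations pairwise → linear system) gives (x, y) ≈ (48.0, -61.7).
Distances from that point to each station vs reported:
  A: calculated 122.1 vs reported 122.1 → residual 0.0 km
  B: calculated 254.7 vs reported 218.4 → residual 36.3 km
  C: calculated 179.4 vs reported 179.4 → residual 0.0 km
  D: calculated 32.6 vs reported 32.7 → residual 0.1 km
A, C, D are mutually consistent (residuals ≈ 0); B is off by 36.3 km.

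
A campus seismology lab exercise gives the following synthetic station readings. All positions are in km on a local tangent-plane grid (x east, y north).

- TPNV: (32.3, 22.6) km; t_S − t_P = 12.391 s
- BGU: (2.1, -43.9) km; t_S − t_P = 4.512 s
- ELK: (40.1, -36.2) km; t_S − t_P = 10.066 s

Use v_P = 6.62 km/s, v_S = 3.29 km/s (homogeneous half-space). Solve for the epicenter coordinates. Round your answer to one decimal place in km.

x ≈ -25.7 km, y ≈ -34.0 km

Distance from S−P lag: d = Δt · v_P v_S / (v_P − v_S) = Δt · (6.62·3.29)/(6.62−3.29) ≈ 6.5405·Δt.
So d_TPNV = 81.04, d_BGU = 29.51, d_ELK = 65.84 km.
Circle about each station: (x − 32.3)² + (y − 22.6)² = 81.04²; (x − 2.1)² + (y + 43.9)² = 29.51²; (x − 40.1)² + (y + 36.2)² = 65.84².
Subtracting pairs of circle equations eliminates x²+y² and gives linear equations (the radical axes):
-60.4 x − 133.0 y = 6074.21
15.6 x − 117.6 y = 3596.98
Solving the 2×2 system: x ≈ -25.7, y ≈ -34.0 km.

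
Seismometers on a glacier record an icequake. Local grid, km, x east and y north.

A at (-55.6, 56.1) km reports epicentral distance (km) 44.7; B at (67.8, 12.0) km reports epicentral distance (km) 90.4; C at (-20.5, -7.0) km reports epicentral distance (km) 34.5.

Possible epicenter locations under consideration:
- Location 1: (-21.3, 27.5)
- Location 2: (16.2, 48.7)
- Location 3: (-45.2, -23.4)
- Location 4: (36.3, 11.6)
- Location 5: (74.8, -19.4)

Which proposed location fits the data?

Location 1

For each candidate, compare |candidate − station| to the reported distance:
Location 1: residuals A 0.0, B 0.0, C 0.0 → max 0.0 km
Location 2: residuals A 27.5, B 27.1, C 32.2 → max 32.2 km
Location 3: residuals A 35.5, B 28.0, C 4.9 → max 35.5 km
Location 4: residuals A 57.4, B 58.9, C 25.3 → max 58.9 km
Location 5: residuals A 106.0, B 58.2, C 61.6 → max 106.0 km
Only Location 1 has all residuals ≈ 0.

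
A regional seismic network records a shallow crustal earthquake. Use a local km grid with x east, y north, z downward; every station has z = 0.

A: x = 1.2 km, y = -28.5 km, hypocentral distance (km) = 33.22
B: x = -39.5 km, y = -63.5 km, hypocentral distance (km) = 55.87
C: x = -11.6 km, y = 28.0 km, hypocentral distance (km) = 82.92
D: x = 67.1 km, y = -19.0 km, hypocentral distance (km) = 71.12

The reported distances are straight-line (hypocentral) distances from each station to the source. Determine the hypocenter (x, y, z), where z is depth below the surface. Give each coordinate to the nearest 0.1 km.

Each station gives a sphere (x−x_i)² + (y−y_i)² + z² = d_i² (stations at z=0).
Subtracting the A sphere from B and C: z² cancels, leaving linear equations in x and y:
-81.4 x − 70.0 y = 2760.92
-25.6 x + 113.0 y = -5667.29
Solving: x ≈ 7.709, y ≈ -48.406 km (keep extra digits for the depth step; rounded: 7.7, -48.4).
Then from the A sphere: z² = 33.22² − (x − 1.2)² − (y + 28.5)² with x = 7.709, y = -48.406, so z ≈ 25.787 ≈ 25.8 km.

(7.7, -48.4, 25.8)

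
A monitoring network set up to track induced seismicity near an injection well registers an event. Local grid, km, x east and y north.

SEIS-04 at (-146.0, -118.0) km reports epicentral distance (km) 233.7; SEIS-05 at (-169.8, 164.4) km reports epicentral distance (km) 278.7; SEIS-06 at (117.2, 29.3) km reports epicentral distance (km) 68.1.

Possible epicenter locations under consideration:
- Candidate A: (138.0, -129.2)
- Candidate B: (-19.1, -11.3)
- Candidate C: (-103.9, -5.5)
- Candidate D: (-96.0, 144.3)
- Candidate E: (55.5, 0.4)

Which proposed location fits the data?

Candidate E

For each candidate, compare |candidate − station| to the reported distance:
Candidate A: residuals SEIS-04 50.5, SEIS-05 146.7, SEIS-06 91.8 → max 146.7 km
Candidate B: residuals SEIS-04 67.9, SEIS-05 47.2, SEIS-06 74.1 → max 74.1 km
Candidate C: residuals SEIS-04 113.6, SEIS-05 96.5, SEIS-06 155.7 → max 155.7 km
Candidate D: residuals SEIS-04 33.3, SEIS-05 202.2, SEIS-06 174.1 → max 202.2 km
Candidate E: residuals SEIS-04 0.0, SEIS-05 0.0, SEIS-06 0.0 → max 0.0 km
Only Candidate E has all residuals ≈ 0.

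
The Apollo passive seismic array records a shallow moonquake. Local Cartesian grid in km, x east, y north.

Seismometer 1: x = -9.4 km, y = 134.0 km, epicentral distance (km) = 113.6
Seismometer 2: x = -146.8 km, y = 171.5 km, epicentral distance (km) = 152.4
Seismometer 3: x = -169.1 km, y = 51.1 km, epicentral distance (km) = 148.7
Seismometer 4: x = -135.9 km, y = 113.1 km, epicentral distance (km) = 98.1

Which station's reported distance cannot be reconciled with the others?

Solve using three stations at a time. Using Seismometer 1, Seismometer 2, Seismometer 4 (subtract circle equations pairwise → linear system) gives (x, y) ≈ (-71.6, 38.9).
Distances from that point to each station vs reported:
  Seismometer 1: calculated 113.7 vs reported 113.6 → residual 0.1 km
  Seismometer 2: calculated 152.5 vs reported 152.4 → residual 0.1 km
  Seismometer 3: calculated 98.2 vs reported 148.7 → residual 50.5 km
  Seismometer 4: calculated 98.2 vs reported 98.1 → residual 0.1 km
Seismometer 1, Seismometer 2, Seismometer 4 are mutually consistent (residuals ≈ 0); Seismometer 3 is off by 50.5 km.

Seismometer 3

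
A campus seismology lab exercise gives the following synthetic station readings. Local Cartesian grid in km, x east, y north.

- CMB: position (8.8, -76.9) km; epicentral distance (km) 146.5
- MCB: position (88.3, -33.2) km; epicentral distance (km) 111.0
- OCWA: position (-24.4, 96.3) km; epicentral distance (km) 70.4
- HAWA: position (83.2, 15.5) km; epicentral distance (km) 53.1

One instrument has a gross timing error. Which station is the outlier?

Solve using three stations at a time. Using CMB, MCB, OCWA (subtract circle equations pairwise → linear system) gives (x, y) ≈ (39.3, 66.4).
Distances from that point to each station vs reported:
  CMB: calculated 146.5 vs reported 146.5 → residual 0.0 km
  MCB: calculated 111.0 vs reported 111.0 → residual 0.0 km
  OCWA: calculated 70.4 vs reported 70.4 → residual 0.0 km
  HAWA: calculated 67.2 vs reported 53.1 → residual 14.1 km
CMB, MCB, OCWA are mutually consistent (residuals ≈ 0); HAWA is off by 14.1 km.

HAWA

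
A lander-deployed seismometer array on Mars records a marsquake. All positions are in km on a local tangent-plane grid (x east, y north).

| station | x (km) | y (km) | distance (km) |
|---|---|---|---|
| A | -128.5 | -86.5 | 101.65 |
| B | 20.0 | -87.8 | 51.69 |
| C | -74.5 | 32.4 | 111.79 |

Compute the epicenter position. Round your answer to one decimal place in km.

-28.3 km east, -69.4 km north

Circle about each station: (x + 128.5)² + (y + 86.5)² = 101.65²; (x − 20.0)² + (y + 87.8)² = 51.69²; (x + 74.5)² + (y − 32.4)² = 111.79².
Subtracting the A equation from the B and C equations removes the quadratic terms:
297.0 x − 2.6 y = -8224.79
108.0 x + 237.8 y = -19558.77
Solving the 2×2 system: x ≈ -28.3, y ≈ -69.4 km.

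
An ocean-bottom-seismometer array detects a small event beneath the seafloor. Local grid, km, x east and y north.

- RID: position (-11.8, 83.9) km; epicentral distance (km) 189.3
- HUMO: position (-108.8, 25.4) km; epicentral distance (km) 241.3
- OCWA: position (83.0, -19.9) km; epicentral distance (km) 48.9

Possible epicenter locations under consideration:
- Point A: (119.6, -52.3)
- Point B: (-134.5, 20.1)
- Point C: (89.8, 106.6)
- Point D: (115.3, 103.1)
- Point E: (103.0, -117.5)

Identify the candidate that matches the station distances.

Point A

For each candidate, compare |candidate − station| to the reported distance:
Point A: residuals RID 0.0, HUMO 0.0, OCWA 0.0 → max 0.0 km
Point B: residuals RID 51.0, HUMO 215.1, OCWA 172.2 → max 215.1 km
Point C: residuals RID 85.2, HUMO 26.7, OCWA 77.8 → max 85.2 km
Point D: residuals RID 60.8, HUMO 4.1, OCWA 78.3 → max 78.3 km
Point E: residuals RID 42.5, HUMO 14.2, OCWA 50.7 → max 50.7 km
Only Point A has all residuals ≈ 0.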